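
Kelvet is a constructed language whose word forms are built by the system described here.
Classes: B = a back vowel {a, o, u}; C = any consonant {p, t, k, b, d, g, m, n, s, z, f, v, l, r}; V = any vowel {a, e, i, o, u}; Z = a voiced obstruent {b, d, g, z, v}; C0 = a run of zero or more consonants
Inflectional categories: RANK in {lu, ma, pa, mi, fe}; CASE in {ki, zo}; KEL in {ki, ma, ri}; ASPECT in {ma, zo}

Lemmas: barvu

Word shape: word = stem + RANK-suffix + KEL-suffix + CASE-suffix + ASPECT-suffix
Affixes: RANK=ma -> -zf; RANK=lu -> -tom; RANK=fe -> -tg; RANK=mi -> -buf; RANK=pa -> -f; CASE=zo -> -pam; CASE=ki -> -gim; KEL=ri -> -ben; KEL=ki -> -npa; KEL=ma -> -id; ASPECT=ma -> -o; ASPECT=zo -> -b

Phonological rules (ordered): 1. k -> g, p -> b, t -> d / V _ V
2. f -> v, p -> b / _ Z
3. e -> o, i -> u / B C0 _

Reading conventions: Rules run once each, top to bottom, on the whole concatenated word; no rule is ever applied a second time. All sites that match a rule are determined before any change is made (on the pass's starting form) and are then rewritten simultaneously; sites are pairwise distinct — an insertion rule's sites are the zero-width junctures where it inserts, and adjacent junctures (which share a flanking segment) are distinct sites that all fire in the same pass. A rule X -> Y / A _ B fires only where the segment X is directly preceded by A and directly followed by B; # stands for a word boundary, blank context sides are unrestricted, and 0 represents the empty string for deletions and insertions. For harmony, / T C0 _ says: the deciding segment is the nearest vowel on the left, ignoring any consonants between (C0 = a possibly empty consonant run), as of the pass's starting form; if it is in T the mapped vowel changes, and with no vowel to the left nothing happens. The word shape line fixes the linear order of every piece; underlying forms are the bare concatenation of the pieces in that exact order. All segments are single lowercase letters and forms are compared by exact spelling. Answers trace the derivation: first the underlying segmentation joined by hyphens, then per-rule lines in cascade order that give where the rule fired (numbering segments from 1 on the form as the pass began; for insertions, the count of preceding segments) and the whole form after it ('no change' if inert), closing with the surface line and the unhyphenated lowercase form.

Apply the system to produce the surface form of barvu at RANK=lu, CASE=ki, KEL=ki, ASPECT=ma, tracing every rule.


underlying: barvu-tom-npa-gim-o
1. k -> g, p -> b, t -> d / V _ V: fires at position(s) 6: barvudomnpagimo
2. f -> v, p -> b / _ Z: no change
3. e -> o, i -> u / B C0 _: fires at position(s) 13: barvudomnpagumo
surface: barvudomnpagumo


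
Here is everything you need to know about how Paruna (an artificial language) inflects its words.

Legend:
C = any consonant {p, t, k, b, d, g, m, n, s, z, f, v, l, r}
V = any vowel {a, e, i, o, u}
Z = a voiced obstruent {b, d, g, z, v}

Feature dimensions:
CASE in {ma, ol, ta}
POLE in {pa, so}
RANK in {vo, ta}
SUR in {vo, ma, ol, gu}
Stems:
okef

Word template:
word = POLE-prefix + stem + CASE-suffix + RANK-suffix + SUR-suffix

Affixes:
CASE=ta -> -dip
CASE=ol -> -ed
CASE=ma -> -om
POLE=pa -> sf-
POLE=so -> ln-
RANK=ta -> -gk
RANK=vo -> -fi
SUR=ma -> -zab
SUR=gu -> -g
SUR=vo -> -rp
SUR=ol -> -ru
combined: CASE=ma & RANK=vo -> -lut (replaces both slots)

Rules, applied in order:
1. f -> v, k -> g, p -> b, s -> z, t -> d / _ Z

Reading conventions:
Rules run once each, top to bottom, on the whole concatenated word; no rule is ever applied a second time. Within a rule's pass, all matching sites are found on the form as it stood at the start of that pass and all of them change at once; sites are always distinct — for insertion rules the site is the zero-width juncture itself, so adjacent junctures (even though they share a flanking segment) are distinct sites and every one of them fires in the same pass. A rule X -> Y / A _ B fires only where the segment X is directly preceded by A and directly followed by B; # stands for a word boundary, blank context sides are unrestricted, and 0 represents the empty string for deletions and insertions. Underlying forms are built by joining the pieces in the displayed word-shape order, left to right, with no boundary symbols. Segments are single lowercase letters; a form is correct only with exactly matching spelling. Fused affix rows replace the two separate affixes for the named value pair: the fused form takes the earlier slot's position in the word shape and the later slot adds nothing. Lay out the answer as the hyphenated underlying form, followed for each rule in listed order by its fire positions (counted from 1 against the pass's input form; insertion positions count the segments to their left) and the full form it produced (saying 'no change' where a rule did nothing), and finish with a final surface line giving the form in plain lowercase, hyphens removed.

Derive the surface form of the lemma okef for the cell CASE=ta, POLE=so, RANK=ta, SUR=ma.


underlying: ln-okef-dip-gk-zab
1. f -> v, k -> g, p -> b, s -> z, t -> d / _ Z: fires at position(s) 6, 9, 11: lnokevdibggzab
surface: lnokevdibggzab


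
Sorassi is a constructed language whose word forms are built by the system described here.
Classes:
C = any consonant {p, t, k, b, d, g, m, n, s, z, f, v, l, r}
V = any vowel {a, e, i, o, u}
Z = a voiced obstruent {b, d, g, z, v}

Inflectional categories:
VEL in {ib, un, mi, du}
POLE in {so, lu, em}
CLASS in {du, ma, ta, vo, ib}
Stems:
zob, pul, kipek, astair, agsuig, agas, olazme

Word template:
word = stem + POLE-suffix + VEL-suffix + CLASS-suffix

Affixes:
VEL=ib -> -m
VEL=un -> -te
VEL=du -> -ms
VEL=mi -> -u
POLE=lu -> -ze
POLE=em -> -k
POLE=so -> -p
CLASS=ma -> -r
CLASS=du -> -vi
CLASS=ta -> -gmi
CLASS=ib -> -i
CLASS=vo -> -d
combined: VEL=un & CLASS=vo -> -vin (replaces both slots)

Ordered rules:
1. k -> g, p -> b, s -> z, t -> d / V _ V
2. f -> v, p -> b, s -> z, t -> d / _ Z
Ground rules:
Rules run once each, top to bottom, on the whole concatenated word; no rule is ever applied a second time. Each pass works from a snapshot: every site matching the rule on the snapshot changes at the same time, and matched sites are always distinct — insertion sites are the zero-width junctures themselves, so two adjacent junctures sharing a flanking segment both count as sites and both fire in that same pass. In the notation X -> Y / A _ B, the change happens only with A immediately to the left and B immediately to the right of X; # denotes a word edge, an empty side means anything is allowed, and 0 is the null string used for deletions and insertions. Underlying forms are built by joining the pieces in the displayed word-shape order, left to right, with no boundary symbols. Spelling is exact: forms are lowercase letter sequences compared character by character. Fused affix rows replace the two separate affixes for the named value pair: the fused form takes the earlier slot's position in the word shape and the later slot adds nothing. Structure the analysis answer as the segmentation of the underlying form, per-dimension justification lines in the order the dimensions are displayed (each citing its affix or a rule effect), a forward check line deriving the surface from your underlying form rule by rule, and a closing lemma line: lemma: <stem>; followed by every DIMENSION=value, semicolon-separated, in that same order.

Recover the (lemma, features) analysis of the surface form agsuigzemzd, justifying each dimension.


underlying: agsuig-ze-ms-d
VEL=du - signalled by the affix -ms
POLE=lu - signalled by the affix -ze
CLASS=vo - signalled by the affix -d
check: agsuigzemsd -> agsuigzemsd -> agsuigzemzd
lemma: agsuig; VEL=du; POLE=lu; CLASS=vo


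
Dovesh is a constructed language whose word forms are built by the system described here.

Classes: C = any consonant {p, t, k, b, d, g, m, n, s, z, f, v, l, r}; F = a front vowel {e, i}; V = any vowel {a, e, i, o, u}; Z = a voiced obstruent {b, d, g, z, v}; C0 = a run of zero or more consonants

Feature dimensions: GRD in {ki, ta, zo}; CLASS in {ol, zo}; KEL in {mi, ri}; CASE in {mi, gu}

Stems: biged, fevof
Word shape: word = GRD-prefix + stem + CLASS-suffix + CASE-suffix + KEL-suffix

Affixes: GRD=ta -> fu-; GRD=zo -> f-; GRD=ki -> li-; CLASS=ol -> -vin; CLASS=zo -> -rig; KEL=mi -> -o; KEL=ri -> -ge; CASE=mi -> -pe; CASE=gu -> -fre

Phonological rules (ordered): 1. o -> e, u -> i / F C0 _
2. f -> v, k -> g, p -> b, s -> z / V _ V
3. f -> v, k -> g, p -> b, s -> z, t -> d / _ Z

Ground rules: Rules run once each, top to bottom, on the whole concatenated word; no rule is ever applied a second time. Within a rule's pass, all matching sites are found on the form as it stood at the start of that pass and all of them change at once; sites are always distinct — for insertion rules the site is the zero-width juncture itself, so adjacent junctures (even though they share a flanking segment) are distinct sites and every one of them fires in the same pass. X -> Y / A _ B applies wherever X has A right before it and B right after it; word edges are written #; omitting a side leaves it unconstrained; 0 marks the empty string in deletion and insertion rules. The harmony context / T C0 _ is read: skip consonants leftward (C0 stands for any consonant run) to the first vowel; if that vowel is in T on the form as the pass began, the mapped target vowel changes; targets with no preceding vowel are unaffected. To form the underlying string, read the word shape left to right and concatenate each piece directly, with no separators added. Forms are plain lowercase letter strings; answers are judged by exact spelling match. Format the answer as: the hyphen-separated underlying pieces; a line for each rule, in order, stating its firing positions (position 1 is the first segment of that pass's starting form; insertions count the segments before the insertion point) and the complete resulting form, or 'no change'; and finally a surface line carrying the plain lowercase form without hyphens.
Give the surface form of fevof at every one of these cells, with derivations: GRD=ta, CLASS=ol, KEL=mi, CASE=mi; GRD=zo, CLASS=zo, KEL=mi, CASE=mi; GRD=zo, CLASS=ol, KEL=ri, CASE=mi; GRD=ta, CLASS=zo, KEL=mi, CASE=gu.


cell GRD=ta, CLASS=ol, KEL=mi, CASE=mi:
underlying: fu-fevof-vin-pe-o
1. o -> e, u -> i / F C0 _: fires at position(s) 6, 13: fufevefvinpee
2. f -> v, k -> g, p -> b, s -> z / V _ V: fires at position(s) 3: fuvevefvinpee
3. f -> v, k -> g, p -> b, s -> z, t -> d / _ Z: fires at position(s) 7: fuvevevvinpee
surface: fuvevevvinpee

cell GRD=zo, CLASS=zo, KEL=mi, CASE=mi:
underlying: f-fevof-rig-pe-o
1. o -> e, u -> i / F C0 _: fires at position(s) 5, 12: ffevefrigpee
2. f -> v, k -> g, p -> b, s -> z / V _ V: no change
3. f -> v, k -> g, p -> b, s -> z, t -> d / _ Z: no change
surface: ffevefrigpee

cell GRD=zo, CLASS=ol, KEL=ri, CASE=mi:
underlying: f-fevof-vin-pe-ge
1. o -> e, u -> i / F C0 _: fires at position(s) 5: ffevefvinpege
2. f -> v, k -> g, p -> b, s -> z / V _ V: no change
3. f -> v, k -> g, p -> b, s -> z, t -> d / _ Z: fires at position(s) 6: ffevevvinpege
surface: ffevevvinpege

cell GRD=ta, CLASS=zo, KEL=mi, CASE=gu:
underlying: fu-fevof-rig-fre-o
1. o -> e, u -> i / F C0 _: fires at position(s) 6, 14: fufevefrigfree
2. f -> v, k -> g, p -> b, s -> z / V _ V: fires at position(s) 3: fuvevefrigfree
3. f -> v, k -> g, p -> b, s -> z, t -> d / _ Z: no change
surface: fuvevefrigfree


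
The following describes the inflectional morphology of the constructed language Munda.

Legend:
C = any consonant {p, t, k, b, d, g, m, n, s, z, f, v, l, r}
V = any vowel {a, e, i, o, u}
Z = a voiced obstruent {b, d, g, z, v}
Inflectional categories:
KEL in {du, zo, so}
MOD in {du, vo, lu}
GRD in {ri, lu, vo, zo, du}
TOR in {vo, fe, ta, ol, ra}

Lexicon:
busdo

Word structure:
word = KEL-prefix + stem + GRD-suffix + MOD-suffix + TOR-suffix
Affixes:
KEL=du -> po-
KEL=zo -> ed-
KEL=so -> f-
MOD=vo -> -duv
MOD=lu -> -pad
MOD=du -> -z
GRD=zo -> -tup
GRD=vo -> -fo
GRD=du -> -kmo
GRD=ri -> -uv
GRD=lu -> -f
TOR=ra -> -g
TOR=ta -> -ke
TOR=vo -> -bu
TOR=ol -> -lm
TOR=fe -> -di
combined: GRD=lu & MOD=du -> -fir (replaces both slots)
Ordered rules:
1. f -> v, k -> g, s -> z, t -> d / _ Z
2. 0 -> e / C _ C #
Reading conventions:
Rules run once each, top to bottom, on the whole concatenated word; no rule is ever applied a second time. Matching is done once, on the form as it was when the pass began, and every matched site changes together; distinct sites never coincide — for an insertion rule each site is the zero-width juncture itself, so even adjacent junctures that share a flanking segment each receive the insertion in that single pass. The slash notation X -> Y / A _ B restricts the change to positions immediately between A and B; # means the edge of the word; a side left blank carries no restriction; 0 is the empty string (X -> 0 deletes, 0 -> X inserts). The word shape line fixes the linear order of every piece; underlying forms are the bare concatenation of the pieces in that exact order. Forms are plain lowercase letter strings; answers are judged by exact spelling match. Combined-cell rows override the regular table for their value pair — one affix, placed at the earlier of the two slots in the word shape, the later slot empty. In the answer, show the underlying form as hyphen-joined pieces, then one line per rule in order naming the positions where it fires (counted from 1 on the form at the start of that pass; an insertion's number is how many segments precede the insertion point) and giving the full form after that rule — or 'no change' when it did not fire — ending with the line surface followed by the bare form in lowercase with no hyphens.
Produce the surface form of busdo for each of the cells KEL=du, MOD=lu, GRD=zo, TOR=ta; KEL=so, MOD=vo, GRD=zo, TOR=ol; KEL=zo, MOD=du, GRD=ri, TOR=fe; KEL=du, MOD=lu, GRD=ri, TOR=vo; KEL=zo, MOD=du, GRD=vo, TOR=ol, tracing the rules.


cell KEL=du, MOD=lu, GRD=zo, TOR=ta:
underlying: po-busdo-tup-pad-ke
1. f -> v, k -> g, s -> z, t -> d / _ Z: fires at position(s) 5: pobuzdotuppadke
2. 0 -> e / C _ C #: no change
surface: pobuzdotuppadke

cell KEL=so, MOD=vo, GRD=zo, TOR=ol:
underlying: f-busdo-tup-duv-lm
1. f -> v, k -> g, s -> z, t -> d / _ Z: fires at position(s) 1, 4: vbuzdotupduvlm
2. 0 -> e / C _ C #: inserts after position(s) 13: vbuzdotupduvlem
surface: vbuzdotupduvlem

cell KEL=zo, MOD=du, GRD=ri, TOR=fe:
underlying: ed-busdo-uv-z-di
1. f -> v, k -> g, s -> z, t -> d / _ Z: fires at position(s) 5: edbuzdouvzdi
2. 0 -> e / C _ C #: no change
surface: edbuzdouvzdi

cell KEL=du, MOD=lu, GRD=ri, TOR=vo:
underlying: po-busdo-uv-pad-bu
1. f -> v, k -> g, s -> z, t -> d / _ Z: fires at position(s) 5: pobuzdouvpadbu
2. 0 -> e / C _ C #: no change
surface: pobuzdouvpadbu

cell KEL=zo, MOD=du, GRD=vo, TOR=ol:
underlying: ed-busdo-fo-z-lm
1. f -> v, k -> g, s -> z, t -> d / _ Z: fires at position(s) 5: edbuzdofozlm
2. 0 -> e / C _ C #: inserts after position(s) 11: edbuzdofozlem
surface: edbuzdofozlem


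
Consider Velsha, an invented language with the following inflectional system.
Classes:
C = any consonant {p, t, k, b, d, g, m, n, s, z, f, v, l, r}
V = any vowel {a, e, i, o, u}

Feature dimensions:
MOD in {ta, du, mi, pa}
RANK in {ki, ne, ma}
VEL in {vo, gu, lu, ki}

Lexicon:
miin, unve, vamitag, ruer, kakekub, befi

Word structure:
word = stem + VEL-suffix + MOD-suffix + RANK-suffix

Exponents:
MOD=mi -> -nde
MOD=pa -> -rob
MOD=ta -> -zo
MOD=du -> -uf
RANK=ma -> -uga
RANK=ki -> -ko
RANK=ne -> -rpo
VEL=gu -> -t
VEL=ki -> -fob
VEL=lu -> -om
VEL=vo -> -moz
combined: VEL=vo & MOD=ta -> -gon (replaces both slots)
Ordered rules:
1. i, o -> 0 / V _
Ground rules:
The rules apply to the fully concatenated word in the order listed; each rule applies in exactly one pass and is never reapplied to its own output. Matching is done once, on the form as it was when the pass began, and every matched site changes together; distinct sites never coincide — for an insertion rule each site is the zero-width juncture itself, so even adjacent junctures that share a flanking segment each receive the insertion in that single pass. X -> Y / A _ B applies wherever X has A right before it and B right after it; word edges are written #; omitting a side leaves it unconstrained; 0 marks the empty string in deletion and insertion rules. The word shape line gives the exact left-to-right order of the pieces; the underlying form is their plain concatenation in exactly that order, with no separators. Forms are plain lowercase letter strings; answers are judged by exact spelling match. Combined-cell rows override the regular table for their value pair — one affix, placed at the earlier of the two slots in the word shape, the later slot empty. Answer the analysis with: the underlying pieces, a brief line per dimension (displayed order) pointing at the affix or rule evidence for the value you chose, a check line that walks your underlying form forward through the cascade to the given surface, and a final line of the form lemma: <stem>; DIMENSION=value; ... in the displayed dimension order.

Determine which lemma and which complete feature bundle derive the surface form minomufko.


underlying: miin-om-uf-ko
MOD=du - signalled by the affix -uf
RANK=ki - signalled by the affix -ko
VEL=lu - signalled by the affix -om
check: miinomufko -> minomufko
lemma: miin; MOD=du; RANK=ki; VEL=lu


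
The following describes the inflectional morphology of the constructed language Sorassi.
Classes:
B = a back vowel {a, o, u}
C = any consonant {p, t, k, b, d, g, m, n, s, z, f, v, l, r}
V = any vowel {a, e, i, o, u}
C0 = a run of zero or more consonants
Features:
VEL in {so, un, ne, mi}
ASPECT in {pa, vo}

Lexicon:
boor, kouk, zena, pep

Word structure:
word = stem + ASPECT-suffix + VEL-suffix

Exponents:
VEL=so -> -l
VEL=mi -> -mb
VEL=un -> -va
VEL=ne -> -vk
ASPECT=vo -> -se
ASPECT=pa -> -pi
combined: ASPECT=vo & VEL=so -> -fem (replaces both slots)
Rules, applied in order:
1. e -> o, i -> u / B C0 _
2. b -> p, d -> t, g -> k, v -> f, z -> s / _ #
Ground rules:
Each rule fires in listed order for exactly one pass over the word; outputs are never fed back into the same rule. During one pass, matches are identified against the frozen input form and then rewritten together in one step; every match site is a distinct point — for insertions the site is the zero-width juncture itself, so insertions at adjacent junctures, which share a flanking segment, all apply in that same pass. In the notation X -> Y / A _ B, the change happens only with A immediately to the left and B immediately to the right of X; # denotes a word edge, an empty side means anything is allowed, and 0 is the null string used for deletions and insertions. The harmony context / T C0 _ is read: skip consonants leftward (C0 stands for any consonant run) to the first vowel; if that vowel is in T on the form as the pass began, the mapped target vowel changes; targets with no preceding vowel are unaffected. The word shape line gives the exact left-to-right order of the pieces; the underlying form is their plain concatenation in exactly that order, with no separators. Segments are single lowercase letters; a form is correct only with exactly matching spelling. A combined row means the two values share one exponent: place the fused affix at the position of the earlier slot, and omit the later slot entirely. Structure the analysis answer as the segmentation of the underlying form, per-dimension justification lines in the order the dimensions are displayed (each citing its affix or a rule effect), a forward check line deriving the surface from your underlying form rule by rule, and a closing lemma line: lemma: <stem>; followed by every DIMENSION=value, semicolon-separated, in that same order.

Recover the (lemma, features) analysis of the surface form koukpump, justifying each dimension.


underlying: kouk-pi-mb
VEL=mi - signalled by the affix -mb
ASPECT=pa - signalled by the affix -pi
check: koukpimb -> koukpumb -> koukpump
lemma: kouk; VEL=mi; ASPECT=pa


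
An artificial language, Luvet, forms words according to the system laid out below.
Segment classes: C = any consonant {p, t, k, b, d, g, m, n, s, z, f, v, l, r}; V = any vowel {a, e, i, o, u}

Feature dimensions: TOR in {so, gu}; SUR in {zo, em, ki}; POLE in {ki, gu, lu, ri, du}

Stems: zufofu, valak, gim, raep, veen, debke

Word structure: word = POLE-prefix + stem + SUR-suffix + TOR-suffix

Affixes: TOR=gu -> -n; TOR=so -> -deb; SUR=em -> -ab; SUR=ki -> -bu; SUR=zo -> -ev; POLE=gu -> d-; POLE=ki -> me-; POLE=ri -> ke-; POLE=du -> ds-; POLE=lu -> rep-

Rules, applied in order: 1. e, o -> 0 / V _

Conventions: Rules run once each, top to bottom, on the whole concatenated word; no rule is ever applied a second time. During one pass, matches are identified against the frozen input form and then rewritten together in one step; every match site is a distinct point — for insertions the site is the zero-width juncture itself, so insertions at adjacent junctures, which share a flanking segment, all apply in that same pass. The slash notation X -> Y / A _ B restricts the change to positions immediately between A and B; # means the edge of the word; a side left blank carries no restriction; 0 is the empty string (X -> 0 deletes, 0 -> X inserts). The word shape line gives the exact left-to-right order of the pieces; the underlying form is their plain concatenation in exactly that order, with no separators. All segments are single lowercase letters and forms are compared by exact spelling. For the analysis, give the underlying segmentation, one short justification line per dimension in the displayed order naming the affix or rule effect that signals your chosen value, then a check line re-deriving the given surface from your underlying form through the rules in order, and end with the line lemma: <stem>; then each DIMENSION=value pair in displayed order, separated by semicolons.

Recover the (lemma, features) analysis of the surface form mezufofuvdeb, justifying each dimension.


underlying: me-zufofu-ev-deb
TOR=so - signalled by the affix -deb
SUR=zo - signalled by the affix -ev
POLE=ki - signalled by the affix me-
check: mezufofuevdeb -> mezufofuvdeb
lemma: zufofu; TOR=so; SUR=zo; POLE=ki


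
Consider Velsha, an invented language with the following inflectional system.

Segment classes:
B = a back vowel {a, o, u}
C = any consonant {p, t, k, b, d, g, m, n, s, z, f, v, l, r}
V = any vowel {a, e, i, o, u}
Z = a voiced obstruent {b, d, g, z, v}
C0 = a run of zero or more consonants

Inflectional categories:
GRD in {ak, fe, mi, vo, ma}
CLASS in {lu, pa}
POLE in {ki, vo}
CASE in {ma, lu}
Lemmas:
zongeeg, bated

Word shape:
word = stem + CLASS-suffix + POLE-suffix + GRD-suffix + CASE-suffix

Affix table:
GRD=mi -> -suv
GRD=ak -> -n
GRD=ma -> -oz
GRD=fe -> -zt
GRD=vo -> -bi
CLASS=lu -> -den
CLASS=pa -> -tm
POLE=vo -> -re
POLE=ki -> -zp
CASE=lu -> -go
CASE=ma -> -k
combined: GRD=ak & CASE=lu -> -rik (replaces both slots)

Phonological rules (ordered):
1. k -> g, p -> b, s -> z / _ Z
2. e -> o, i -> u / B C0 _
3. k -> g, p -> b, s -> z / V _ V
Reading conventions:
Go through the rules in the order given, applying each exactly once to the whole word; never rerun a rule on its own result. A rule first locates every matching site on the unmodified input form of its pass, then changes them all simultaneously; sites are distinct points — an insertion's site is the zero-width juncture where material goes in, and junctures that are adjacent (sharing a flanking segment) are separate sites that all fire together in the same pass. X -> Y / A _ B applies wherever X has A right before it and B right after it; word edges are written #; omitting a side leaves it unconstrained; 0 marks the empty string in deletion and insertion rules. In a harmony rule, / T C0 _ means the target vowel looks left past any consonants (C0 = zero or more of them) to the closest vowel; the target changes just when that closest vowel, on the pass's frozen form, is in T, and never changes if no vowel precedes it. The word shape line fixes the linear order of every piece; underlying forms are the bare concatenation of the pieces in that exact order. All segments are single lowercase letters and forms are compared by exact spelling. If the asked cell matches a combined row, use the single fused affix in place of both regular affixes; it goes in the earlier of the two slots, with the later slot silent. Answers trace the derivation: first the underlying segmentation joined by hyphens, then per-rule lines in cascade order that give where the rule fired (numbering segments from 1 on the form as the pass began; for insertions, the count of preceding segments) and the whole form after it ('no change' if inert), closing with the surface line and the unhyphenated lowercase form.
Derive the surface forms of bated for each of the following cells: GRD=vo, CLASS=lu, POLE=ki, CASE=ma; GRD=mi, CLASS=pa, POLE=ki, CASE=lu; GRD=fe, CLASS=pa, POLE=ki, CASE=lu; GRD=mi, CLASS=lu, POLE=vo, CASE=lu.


cell GRD=vo, CLASS=lu, POLE=ki, CASE=ma:
underlying: bated-den-zp-bi-k
1. k -> g, p -> b, s -> z / _ Z: fires at position(s) 10: bateddenzbbik
2. e -> o, i -> u / B C0 _: fires at position(s) 4: batoddenzbbik
3. k -> g, p -> b, s -> z / V _ V: no change
surface: batoddenzbbik

cell GRD=mi, CLASS=pa, POLE=ki, CASE=lu:
underlying: bated-tm-zp-suv-go
1. k -> g, p -> b, s -> z / _ Z: no change
2. e -> o, i -> u / B C0 _: fires at position(s) 4: batodtmzpsuvgo
3. k -> g, p -> b, s -> z / V _ V: no change
surface: batodtmzpsuvgo

cell GRD=fe, CLASS=pa, POLE=ki, CASE=lu:
underlying: bated-tm-zp-zt-go
1. k -> g, p -> b, s -> z / _ Z: fires at position(s) 9: batedtmzbztgo
2. e -> o, i -> u / B C0 _: fires at position(s) 4: batodtmzbztgo
3. k -> g, p -> b, s -> z / V _ V: no change
surface: batodtmzbztgo

cell GRD=mi, CLASS=lu, POLE=vo, CASE=lu:
underlying: bated-den-re-suv-go
1. k -> g, p -> b, s -> z / _ Z: no change
2. e -> o, i -> u / B C0 _: fires at position(s) 4: batoddenresuvgo
3. k -> g, p -> b, s -> z / V _ V: fires at position(s) 11: batoddenrezuvgo
surface: batoddenrezuvgo


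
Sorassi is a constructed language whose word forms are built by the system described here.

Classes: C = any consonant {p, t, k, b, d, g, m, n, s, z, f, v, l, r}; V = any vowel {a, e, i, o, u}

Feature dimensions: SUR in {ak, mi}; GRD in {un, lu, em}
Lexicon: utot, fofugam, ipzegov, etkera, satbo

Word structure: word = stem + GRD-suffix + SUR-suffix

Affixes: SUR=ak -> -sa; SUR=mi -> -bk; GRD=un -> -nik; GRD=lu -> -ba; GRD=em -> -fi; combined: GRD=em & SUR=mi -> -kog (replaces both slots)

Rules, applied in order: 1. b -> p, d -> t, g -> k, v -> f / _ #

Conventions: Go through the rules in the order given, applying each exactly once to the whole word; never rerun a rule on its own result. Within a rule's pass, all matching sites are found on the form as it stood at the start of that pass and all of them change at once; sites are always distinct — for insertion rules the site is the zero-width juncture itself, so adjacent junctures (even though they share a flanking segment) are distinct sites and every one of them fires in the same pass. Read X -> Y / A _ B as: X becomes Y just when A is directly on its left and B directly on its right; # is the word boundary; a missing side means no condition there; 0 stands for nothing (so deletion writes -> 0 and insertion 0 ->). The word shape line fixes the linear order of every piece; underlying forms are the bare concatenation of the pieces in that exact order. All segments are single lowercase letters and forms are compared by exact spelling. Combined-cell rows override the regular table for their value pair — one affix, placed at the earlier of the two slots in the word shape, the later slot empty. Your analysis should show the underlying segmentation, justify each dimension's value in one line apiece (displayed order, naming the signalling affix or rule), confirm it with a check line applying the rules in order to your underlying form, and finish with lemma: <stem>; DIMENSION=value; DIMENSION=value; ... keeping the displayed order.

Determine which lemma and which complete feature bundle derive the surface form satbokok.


underlying: satbo-kog
SUR=mi - signalled by the combined affix row
GRD=em - signalled by the combined affix row
check: satbokog -> satbokok
lemma: satbo; SUR=mi; GRD=em


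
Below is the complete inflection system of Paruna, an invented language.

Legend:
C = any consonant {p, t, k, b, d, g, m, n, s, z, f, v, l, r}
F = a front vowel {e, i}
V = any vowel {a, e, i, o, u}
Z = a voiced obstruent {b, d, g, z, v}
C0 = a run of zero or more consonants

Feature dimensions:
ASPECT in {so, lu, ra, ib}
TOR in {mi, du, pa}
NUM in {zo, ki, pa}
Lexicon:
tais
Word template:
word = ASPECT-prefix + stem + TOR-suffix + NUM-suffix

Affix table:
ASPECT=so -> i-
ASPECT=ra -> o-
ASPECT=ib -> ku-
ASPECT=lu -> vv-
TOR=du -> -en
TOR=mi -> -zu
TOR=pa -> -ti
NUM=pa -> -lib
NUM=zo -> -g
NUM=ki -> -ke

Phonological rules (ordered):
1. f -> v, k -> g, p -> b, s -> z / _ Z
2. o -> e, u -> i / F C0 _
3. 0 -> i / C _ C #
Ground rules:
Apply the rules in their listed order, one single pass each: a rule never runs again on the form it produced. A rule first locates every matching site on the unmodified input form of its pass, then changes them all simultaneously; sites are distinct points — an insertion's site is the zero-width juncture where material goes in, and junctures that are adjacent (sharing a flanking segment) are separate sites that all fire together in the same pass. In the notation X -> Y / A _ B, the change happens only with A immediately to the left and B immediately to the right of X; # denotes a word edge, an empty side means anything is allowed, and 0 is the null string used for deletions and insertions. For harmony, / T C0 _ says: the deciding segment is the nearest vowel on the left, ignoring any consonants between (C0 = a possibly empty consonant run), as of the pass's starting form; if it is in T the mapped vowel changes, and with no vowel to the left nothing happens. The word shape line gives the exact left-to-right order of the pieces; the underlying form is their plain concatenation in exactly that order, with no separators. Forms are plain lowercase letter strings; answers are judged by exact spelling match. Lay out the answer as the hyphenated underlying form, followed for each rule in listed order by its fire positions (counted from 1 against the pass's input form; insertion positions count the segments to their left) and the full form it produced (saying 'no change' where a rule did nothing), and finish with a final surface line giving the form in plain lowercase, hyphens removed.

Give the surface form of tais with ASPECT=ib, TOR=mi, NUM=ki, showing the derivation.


underlying: ku-tais-zu-ke
1. f -> v, k -> g, p -> b, s -> z / _ Z: fires at position(s) 6: kutaizzuke
2. o -> e, u -> i / F C0 _: fires at position(s) 8: kutaizzike
3. 0 -> i / C _ C #: no change
surface: kutaizzike


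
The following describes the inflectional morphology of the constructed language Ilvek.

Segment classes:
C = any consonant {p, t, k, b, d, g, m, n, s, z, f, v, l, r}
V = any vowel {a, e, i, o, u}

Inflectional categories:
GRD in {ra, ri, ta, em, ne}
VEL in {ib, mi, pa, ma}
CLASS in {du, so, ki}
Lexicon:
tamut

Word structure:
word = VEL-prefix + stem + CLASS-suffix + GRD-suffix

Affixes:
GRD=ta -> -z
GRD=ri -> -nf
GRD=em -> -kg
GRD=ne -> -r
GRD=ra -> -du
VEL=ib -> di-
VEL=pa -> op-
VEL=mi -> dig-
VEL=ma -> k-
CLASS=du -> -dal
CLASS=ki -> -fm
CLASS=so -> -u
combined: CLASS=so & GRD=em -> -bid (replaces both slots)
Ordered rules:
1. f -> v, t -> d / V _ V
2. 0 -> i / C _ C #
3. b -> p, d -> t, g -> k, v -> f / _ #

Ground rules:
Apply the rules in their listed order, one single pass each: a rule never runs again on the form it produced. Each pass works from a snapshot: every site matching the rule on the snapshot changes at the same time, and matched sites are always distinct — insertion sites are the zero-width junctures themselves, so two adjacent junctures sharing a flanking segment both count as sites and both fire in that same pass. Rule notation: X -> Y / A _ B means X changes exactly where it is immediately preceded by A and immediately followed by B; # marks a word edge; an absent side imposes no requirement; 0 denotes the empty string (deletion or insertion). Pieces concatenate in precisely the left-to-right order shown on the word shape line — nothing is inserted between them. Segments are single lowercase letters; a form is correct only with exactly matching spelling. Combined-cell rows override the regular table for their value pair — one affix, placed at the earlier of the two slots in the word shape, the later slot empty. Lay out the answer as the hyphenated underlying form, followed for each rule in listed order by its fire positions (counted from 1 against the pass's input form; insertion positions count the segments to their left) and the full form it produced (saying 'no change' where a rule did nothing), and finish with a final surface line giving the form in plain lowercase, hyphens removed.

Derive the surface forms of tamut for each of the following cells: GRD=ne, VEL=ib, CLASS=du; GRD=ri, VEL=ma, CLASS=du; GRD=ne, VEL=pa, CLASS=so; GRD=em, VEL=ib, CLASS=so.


cell GRD=ne, VEL=ib, CLASS=du:
underlying: di-tamut-dal-r
1. f -> v, t -> d / V _ V: fires at position(s) 3: didamutdalr
2. 0 -> i / C _ C #: inserts after position(s) 10: didamutdalir
3. b -> p, d -> t, g -> k, v -> f / _ #: no change
surface: didamutdalir

cell GRD=ri, VEL=ma, CLASS=du:
underlying: k-tamut-dal-nf
1. f -> v, t -> d / V _ V: no change
2. 0 -> i / C _ C #: inserts after position(s) 10: ktamutdalnif
3. b -> p, d -> t, g -> k, v -> f / _ #: no change
surface: ktamutdalnif

cell GRD=ne, VEL=pa, CLASS=so:
underlying: op-tamut-u-r
1. f -> v, t -> d / V _ V: fires at position(s) 7: optamudur
2. 0 -> i / C _ C #: no change
3. b -> p, d -> t, g -> k, v -> f / _ #: no change
surface: optamudur

cell GRD=em, VEL=ib, CLASS=so:
underlying: di-tamut-bid
1. f -> v, t -> d / V _ V: fires at position(s) 3: didamutbid
2. 0 -> i / C _ C #: no change
3. b -> p, d -> t, g -> k, v -> f / _ #: fires at position(s) 10: didamutbit
surface: didamutbit


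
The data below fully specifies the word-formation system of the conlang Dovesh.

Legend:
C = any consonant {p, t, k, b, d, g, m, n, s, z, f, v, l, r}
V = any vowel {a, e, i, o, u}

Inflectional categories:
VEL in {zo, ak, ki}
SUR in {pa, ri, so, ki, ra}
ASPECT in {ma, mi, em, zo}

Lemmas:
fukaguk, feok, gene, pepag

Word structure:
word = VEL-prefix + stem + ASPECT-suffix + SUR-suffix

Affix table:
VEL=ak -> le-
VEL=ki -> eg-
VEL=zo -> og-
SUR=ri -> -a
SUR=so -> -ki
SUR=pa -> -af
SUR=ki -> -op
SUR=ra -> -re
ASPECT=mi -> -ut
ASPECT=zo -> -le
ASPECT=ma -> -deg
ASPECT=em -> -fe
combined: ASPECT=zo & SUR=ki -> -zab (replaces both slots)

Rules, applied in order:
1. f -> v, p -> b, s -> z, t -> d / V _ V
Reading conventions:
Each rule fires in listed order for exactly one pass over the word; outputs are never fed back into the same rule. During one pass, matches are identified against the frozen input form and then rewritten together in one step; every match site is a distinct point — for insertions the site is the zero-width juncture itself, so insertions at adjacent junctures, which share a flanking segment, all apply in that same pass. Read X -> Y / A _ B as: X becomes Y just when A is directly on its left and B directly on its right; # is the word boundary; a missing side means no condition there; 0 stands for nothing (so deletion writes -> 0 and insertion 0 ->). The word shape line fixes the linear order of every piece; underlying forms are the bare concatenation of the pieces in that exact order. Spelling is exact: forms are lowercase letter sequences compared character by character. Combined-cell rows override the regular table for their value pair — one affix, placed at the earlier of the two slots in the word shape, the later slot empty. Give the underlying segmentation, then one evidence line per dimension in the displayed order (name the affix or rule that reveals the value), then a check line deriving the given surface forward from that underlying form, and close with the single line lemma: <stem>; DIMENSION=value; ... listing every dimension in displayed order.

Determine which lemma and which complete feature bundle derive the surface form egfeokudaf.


underlying: eg-feok-ut-af
VEL=ki - signalled by the affix eg-
SUR=pa - signalled by the affix -af
ASPECT=mi - signalled by the affix -ut
check: egfeokutaf -> egfeokudaf
lemma: feok; VEL=ki; SUR=pa; ASPECT=mi


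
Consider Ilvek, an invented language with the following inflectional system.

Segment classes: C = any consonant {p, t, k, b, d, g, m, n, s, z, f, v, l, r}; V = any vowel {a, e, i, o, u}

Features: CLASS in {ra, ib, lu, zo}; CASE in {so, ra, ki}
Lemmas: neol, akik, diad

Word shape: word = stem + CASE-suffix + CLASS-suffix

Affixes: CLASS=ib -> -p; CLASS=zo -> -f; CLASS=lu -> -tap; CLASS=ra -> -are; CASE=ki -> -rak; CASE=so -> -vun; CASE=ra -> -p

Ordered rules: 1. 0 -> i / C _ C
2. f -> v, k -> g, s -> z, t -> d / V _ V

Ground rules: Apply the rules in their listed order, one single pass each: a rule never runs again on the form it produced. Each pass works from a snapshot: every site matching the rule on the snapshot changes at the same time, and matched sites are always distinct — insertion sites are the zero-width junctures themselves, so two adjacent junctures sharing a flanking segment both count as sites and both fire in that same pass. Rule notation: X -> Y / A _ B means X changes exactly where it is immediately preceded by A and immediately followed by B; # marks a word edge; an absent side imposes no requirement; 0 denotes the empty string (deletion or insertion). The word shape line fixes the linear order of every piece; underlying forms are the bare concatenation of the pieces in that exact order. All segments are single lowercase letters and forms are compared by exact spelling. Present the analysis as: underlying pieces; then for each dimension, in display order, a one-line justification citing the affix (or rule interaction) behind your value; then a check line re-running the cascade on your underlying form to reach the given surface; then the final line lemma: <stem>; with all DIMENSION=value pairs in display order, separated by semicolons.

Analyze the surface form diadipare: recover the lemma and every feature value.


underlying: diad-p-are
CLASS=ra - signalled by the affix -are
CASE=ra - signalled by the affix -p
check: diadpare -> diadipare -> diadipare
lemma: diad; CLASS=ra; CASE=ra


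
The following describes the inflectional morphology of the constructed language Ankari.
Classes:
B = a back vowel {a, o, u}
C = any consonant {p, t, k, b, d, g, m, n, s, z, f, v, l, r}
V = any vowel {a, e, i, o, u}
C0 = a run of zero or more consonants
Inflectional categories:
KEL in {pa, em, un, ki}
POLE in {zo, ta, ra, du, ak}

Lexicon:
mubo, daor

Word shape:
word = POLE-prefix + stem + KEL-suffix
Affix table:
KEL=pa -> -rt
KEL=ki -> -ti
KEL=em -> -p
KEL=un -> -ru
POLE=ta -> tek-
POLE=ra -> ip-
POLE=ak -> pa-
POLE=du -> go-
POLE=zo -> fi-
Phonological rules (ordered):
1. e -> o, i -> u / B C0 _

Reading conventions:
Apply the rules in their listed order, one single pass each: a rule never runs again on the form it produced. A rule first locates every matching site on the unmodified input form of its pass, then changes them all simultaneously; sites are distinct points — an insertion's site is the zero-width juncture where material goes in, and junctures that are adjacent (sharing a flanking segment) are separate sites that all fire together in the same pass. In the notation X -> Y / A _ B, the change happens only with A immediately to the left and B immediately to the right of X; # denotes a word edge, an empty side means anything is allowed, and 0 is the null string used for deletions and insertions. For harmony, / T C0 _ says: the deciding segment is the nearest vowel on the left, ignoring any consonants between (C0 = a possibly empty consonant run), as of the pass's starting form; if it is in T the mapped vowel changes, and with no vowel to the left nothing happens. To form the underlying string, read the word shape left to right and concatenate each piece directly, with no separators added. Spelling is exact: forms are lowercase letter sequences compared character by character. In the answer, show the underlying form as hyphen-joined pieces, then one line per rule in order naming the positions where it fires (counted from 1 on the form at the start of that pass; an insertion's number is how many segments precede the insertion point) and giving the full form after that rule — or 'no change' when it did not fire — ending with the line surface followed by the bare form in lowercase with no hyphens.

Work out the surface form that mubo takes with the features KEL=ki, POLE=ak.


underlying: pa-mubo-ti
1. e -> o, i -> u / B C0 _: fires at position(s) 8: pamubotu
surface: pamubotu
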